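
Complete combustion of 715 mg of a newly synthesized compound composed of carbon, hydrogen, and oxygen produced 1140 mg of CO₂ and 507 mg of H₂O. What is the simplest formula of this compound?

mol C = 1.14 g CO₂ ÷ 44.009 g/mol = 0.02590 mol
mol H = 2 × 0.507 g H₂O ÷ 18.015 g/mol = 0.05629 mol
mass O = 0.715 − (0.3111 + 0.05674) = 0.3471 g → mol O = 0.3471 ÷ 15.999 = 0.02170 mol
Divide by the smallest (0.02170 mol): C 1.194, H 2.594, O 1.000
Multiplying each by 5 gives whole numbers: C 5.97, H 12.97, O 5.00

C6H13O5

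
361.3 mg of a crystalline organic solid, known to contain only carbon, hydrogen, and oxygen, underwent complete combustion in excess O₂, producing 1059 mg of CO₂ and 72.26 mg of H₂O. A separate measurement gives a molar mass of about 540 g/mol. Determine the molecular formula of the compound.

C36H12O6

mol C = 1.059 g CO₂ ÷ 44.009 g/mol = 0.024063 mol
mol H = 2 × 0.07226 g H₂O ÷ 18.015 g/mol = 0.0080222 mol
mass O = 0.3613 − (0.28902 + 0.0080864) = 0.064190 g → mol O = 0.064190 ÷ 15.999 = 0.0040121 mol
Divide by the smallest (0.0040121 mol): C 5.998, H 1.999, O 1.000
Empirical formula: C6H2O
Empirical-formula mass = 90.08 g/mol; 540 ÷ 90.08 ≈ 6, so the molecular formula is C36H12O6.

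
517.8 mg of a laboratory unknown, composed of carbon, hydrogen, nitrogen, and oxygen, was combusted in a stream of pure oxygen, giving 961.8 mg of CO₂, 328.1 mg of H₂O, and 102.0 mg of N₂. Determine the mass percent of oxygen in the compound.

mol C = 0.9618 g CO₂ ÷ 44.009 g/mol = 0.021855 mol
mol H = 2 × 0.3281 g H₂O ÷ 18.015 g/mol = 0.036425 mol
mol N = 2 × 0.1020 g N₂ ÷ 28.014 g/mol = 0.0072821 mol
mass O = 0.5178 − (0.26250 + 0.036717 + 0.10200) = 0.11659 g → mol O = 0.11659 ÷ 15.999 = 0.0072872 mol
mass % O = 0.11659 g ÷ 0.5178 g × 100%

22.52%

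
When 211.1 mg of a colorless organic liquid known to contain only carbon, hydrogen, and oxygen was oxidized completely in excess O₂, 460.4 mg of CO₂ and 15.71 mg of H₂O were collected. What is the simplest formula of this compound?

mol C = 0.4604 g CO₂ ÷ 44.009 g/mol = 0.010461 mol
mol H = 2 × 0.01571 g H₂O ÷ 18.015 g/mol = 0.0017441 mol
mass O = 0.2111 − (0.12565 + 0.0017581) = 0.083689 g → mol O = 0.083689 ÷ 15.999 = 0.0052309 mol
Divide by the smallest (0.0017441 mol): C 5.998, H 1.000, O 2.999

C6HO3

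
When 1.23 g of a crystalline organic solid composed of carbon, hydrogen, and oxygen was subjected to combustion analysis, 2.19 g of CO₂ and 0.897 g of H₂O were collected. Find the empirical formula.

mol C = 2.19 g CO₂ ÷ 44.009 g/mol = 0.04976 mol
mol H = 2 × 0.897 g H₂O ÷ 18.015 g/mol = 0.09958 mol
mass O = 1.23 − (0.5977 + 0.1004) = 0.5319 g → mol O = 0.5319 ÷ 15.999 = 0.03325 mol
Divide by the smallest (0.03325 mol): C 1.497, H 2.995, O 1.000
Multiplying each by 2 gives whole numbers: C 2.99, H 5.99, O 2.00

C3H6O2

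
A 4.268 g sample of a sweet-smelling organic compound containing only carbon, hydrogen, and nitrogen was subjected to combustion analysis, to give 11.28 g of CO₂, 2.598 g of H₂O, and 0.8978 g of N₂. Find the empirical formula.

C8H9N2

mol C = 11.28 g CO₂ ÷ 44.009 g/mol = 0.25631 mol
mol H = 2 × 2.598 g H₂O ÷ 18.015 g/mol = 0.28843 mol
mol N = 2 × 0.8978 g N₂ ÷ 28.014 g/mol = 0.064097 mol
Divide by the smallest (0.064097 mol): C 3.999, H 4.500, N 1.000
Multiplying each by 2 gives whole numbers: C 8.00, H 9.00, N 2.00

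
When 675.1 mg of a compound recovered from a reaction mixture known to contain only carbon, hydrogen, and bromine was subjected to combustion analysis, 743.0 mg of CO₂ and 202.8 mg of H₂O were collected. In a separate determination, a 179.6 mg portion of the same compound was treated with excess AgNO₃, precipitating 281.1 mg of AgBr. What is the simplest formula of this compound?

mol C = 0.7430 g CO₂ ÷ 44.009 g/mol = 0.016883 mol
mol H = 2 × 0.2028 g H₂O ÷ 18.015 g/mol = 0.022515 mol
From the AgBr data: mol Br per gram of compound = (0.2811 ÷ 187.772) ÷ 0.1796 = 0.0083353 mol/g, so in the 0.6751 g combustion sample mol Br = 0.0056272 mol
Divide by the smallest (0.0056272 mol): C 3.000, H 4.001, Br 1.000

C3H4Br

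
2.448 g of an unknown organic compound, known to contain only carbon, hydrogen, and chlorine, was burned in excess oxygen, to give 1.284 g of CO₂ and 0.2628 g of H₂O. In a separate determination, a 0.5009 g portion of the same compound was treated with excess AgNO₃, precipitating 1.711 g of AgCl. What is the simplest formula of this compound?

mol C = 1.284 g CO₂ ÷ 44.009 g/mol = 0.029176 mol
mol H = 2 × 0.2628 g H₂O ÷ 18.015 g/mol = 0.029176 mol
From the AgCl data: mol Cl per gram of compound = (1.711 ÷ 143.318) ÷ 0.5009 = 0.023834 mol/g, so in the 2.448 g combustion sample mol Cl = 0.058346 mol
Divide by the smallest (0.029176 mol): C 1.000, H 1.000, Cl 2.000

CHCl2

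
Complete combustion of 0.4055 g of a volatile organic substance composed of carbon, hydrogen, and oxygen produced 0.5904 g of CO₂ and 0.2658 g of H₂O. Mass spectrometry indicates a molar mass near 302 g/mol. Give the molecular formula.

mol C = 0.5904 g CO₂ ÷ 44.009 g/mol = 0.013415 mol
mol H = 2 × 0.2658 g H₂O ÷ 18.015 g/mol = 0.029509 mol
mass O = 0.4055 − (0.16113 + 0.029745) = 0.21462 g → mol O = 0.21462 ÷ 15.999 = 0.013415 mol
Divide by the smallest (0.013415 mol): C 1.000, H 2.200, O 1.000
Multiplying each by 5 gives whole numbers: C 5.00, H 11.00, O 5.00
Empirical formula: C5H11O5
Empirical-formula mass = 151.14 g/mol; 302 ÷ 151.14 ≈ 2, so the molecular formula is C10H22O10.

C10H22O10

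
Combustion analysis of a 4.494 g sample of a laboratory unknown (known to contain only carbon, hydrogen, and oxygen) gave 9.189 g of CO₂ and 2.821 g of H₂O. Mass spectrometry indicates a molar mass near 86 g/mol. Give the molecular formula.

C4H6O2

mol C = 9.189 g CO₂ ÷ 44.009 g/mol = 0.20880 mol
mol H = 2 × 2.821 g H₂O ÷ 18.015 g/mol = 0.31318 mol
mass O = 4.494 − (2.5079 + 0.31569) = 1.6704 g → mol O = 1.6704 ÷ 15.999 = 0.10441 mol
Divide by the smallest (0.10441 mol): C 2.000, H 3.000, O 1.000
Empirical formula: C2H3O
Empirical-formula mass = 43.05 g/mol; 86 ÷ 43.05 ≈ 2, so the molecular formula is C4H6O2.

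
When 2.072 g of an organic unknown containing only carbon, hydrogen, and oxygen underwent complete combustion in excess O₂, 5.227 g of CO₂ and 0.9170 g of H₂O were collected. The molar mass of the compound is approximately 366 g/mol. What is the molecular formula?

mol C = 5.227 g CO₂ ÷ 44.009 g/mol = 0.11877 mol
mol H = 2 × 0.9170 g H₂O ÷ 18.015 g/mol = 0.10180 mol
mass O = 2.072 − (1.4266 + 0.10262) = 0.54282 g → mol O = 0.54282 ÷ 15.999 = 0.033928 mol
Divide by the smallest (0.033928 mol): C 3.501, H 3.001, O 1.000
Multiplying each by 2 gives whole numbers: C 7.00, H 6.00, O 2.00
Empirical formula: C7H6O2
Empirical-formula mass = 122.12 g/mol; 366 ÷ 122.12 ≈ 3, so the molecular formula is C21H18O6.

C21H18O6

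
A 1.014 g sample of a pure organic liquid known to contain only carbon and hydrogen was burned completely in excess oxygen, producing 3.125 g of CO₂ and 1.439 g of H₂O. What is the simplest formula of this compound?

mol C = 3.125 g CO₂ ÷ 44.009 g/mol = 0.071008 mol
mol H = 2 × 1.439 g H₂O ÷ 18.015 g/mol = 0.15976 mol
Divide by the smallest (0.071008 mol): C 1.000, H 2.250
Multiplying each by 4 gives whole numbers: C 4.00, H 9.00

C4H9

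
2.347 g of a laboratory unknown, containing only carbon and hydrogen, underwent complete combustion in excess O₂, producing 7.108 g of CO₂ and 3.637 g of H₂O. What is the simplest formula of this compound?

C2H5

mol C = 7.108 g CO₂ ÷ 44.009 g/mol = 0.16151 mol
mol H = 2 × 3.637 g H₂O ÷ 18.015 g/mol = 0.40377 mol
Divide by the smallest (0.16151 mol): C 1.000, H 2.500
Multiplying each by 2 gives whole numbers: C 2.00, H 5.00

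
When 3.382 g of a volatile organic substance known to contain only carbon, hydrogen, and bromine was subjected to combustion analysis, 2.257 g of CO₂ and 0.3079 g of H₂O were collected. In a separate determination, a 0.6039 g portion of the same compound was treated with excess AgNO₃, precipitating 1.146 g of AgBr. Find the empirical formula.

C3H2Br2

mol C = 2.257 g CO₂ ÷ 44.009 g/mol = 0.051285 mol
mol H = 2 × 0.3079 g H₂O ÷ 18.015 g/mol = 0.034183 mol
From the AgBr data: mol Br per gram of compound = (1.146 ÷ 187.772) ÷ 0.6039 = 0.010106 mol/g, so in the 3.382 g combustion sample mol Br = 0.034179 mol
Divide by the smallest (0.034179 mol): C 1.500, H 1.000, Br 1.000
Multiplying each by 2 gives whole numbers: C 3.00, H 2.00, Br 2.00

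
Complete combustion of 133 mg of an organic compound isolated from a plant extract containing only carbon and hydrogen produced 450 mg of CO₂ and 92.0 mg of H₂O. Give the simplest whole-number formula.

CH

mol C = 0.450 g CO₂ ÷ 44.009 g/mol = 0.01023 mol
mol H = 2 × 0.0920 g H₂O ÷ 18.015 g/mol = 0.01021 mol
Divide by the smallest (0.01021 mol): C 1.001, H 1.000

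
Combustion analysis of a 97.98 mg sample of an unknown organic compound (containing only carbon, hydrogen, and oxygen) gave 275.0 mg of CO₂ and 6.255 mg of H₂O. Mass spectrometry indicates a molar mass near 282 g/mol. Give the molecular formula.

C18H2O4

mol C = 0.2750 g CO₂ ÷ 44.009 g/mol = 0.0062487 mol
mol H = 2 × 0.006255 g H₂O ÷ 18.015 g/mol = 0.00069442 mol
mass O = 0.09798 − (0.075053 + 0.00069998) = 0.022227 g → mol O = 0.022227 ÷ 15.999 = 0.0013893 mol
Divide by the smallest (0.00069442 mol): C 8.998, H 1.000, O 2.001
Empirical formula: C9HO2
Empirical-formula mass = 141.10 g/mol; 282 ÷ 141.10 ≈ 2, so the molecular formula is C18H2O4.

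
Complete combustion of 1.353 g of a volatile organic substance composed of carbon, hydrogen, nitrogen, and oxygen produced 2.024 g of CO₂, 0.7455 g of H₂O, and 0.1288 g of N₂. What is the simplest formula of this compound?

mol C = 2.024 g CO₂ ÷ 44.009 g/mol = 0.045991 mol
mol H = 2 × 0.7455 g H₂O ÷ 18.015 g/mol = 0.082764 mol
mol N = 2 × 0.1288 g N₂ ÷ 28.014 g/mol = 0.0091954 mol
mass O = 1.353 − (0.55239 + 0.083426 + 0.12880) = 0.58838 g → mol O = 0.58838 ÷ 15.999 = 0.036776 mol
Divide by the smallest (0.0091954 mol): C 5.001, H 9.001, N 1.000, O 3.999

C5H9NO4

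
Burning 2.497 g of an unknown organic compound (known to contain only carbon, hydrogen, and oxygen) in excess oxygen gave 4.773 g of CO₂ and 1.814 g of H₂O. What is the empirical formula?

C7H13O4

mol C = 4.773 g CO₂ ÷ 44.009 g/mol = 0.10846 mol
mol H = 2 × 1.814 g H₂O ÷ 18.015 g/mol = 0.20139 mol
mass O = 2.497 − (1.3027 + 0.20300) = 0.99135 g → mol O = 0.99135 ÷ 15.999 = 0.061963 mol
Divide by the smallest (0.061963 mol): C 1.750, H 3.250, O 1.000
Multiplying each by 4 gives whole numbers: C 7.00, H 13.00, O 4.00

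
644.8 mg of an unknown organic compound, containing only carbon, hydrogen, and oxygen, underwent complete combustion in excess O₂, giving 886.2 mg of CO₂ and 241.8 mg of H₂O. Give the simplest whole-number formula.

mol C = 0.8862 g CO₂ ÷ 44.009 g/mol = 0.020137 mol
mol H = 2 × 0.2418 g H₂O ÷ 18.015 g/mol = 0.026844 mol
mass O = 0.6448 − (0.24186 + 0.027059) = 0.37588 g → mol O = 0.37588 ÷ 15.999 = 0.023494 mol
Divide by the smallest (0.020137 mol): C 1.000, H 1.333, O 1.167
Multiplying each by 6 gives whole numbers: C 6.00, H 8.00, O 7.00

C6H8O7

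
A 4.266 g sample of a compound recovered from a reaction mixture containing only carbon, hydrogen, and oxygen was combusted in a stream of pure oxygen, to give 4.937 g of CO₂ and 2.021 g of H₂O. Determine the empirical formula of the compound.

mol C = 4.937 g CO₂ ÷ 44.009 g/mol = 0.11218 mol
mol H = 2 × 2.021 g H₂O ÷ 18.015 g/mol = 0.22437 mol
mass O = 4.266 − (1.3474 + 0.22616) = 2.6924 g → mol O = 2.6924 ÷ 15.999 = 0.16829 mol
Divide by the smallest (0.11218 mol): C 1.000, H 2.000, O 1.500
Multiplying each by 2 gives whole numbers: C 2.00, H 4.00, O 3.00

C2H4O3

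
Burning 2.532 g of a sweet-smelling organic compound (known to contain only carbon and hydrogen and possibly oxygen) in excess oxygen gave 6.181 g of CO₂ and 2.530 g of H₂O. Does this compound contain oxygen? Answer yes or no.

mol C = 6.181 g CO₂ ÷ 44.009 g/mol = 0.14045 mol
mol H = 2 × 2.530 g H₂O ÷ 18.015 g/mol = 0.28088 mol
C and H account for only 1.9701 g of the 2.532 g sample; the remaining 0.56195 g must be oxygen.

yes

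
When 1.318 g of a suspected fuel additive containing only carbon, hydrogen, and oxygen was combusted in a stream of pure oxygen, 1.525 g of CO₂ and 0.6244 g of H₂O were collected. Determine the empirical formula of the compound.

mol C = 1.525 g CO₂ ÷ 44.009 g/mol = 0.034652 mol
mol H = 2 × 0.6244 g H₂O ÷ 18.015 g/mol = 0.069320 mol
mass O = 1.318 − (0.41621 + 0.069875) = 0.83192 g → mol O = 0.83192 ÷ 15.999 = 0.051998 mol
Divide by the smallest (0.034652 mol): C 1.000, H 2.000, O 1.501
Multiplying each by 2 gives whole numbers: C 2.00, H 4.00, O 3.00

C2H4O3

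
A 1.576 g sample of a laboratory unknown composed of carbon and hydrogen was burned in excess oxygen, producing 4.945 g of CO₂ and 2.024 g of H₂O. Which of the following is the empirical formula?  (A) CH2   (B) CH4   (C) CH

(A) CH2

mol C = 4.945 g CO₂ ÷ 44.009 g/mol = 0.11236 mol
mol H = 2 × 2.024 g H₂O ÷ 18.015 g/mol = 0.22470 mol
Divide by the smallest (0.11236 mol): C 1.000, H 2.000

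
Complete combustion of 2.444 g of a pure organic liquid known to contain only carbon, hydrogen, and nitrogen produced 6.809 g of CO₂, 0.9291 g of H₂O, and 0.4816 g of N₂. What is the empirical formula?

mol C = 6.809 g CO₂ ÷ 44.009 g/mol = 0.15472 mol
mol H = 2 × 0.9291 g H₂O ÷ 18.015 g/mol = 0.10315 mol
mol N = 2 × 0.4816 g N₂ ÷ 28.014 g/mol = 0.034383 mol
Divide by the smallest (0.034383 mol): C 4.500, H 3.000, N 1.000
Multiplying each by 2 gives whole numbers: C 9.00, H 6.00, N 2.00

C9H6N2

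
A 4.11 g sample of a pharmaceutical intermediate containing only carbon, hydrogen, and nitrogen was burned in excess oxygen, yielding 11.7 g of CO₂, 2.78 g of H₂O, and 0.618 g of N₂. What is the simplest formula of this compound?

C6H7N

mol C = 11.7 g CO₂ ÷ 44.009 g/mol = 0.2659 mol
mol H = 2 × 2.78 g H₂O ÷ 18.015 g/mol = 0.3086 mol
mol N = 2 × 0.618 g N₂ ÷ 28.014 g/mol = 0.04412 mol
Divide by the smallest (0.04412 mol): C 6.026, H 6.995, N 1.000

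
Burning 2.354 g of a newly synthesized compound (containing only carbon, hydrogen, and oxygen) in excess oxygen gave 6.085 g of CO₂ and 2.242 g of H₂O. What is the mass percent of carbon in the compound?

mol C = 6.085 g CO₂ ÷ 44.009 g/mol = 0.13827 mol
mol H = 2 × 2.242 g H₂O ÷ 18.015 g/mol = 0.24890 mol
mass O = 2.354 − (1.6607 + 0.25089) = 0.44238 g → mol O = 0.44238 ÷ 15.999 = 0.027650 mol
mass % C = 1.6607 g ÷ 2.354 g × 100%

70.55%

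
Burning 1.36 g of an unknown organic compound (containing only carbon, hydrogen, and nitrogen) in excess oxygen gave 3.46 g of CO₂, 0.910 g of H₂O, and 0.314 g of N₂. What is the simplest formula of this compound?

C7H9N2

mol C = 3.46 g CO₂ ÷ 44.009 g/mol = 0.07862 mol
mol H = 2 × 0.910 g H₂O ÷ 18.015 g/mol = 0.1010 mol
mol N = 2 × 0.314 g N₂ ÷ 28.014 g/mol = 0.02242 mol
Divide by the smallest (0.02242 mol): C 3.507, H 4.507, N 1.000
Multiplying each by 2 gives whole numbers: C 7.01, H 9.01, N 2.00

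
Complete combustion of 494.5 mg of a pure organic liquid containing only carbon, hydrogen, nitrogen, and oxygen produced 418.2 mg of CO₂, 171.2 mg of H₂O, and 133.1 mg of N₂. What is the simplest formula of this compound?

C2H4N2O3

mol C = 0.4182 g CO₂ ÷ 44.009 g/mol = 0.0095026 mol
mol H = 2 × 0.1712 g H₂O ÷ 18.015 g/mol = 0.019006 mol
mol N = 2 × 0.1331 g N₂ ÷ 28.014 g/mol = 0.0095024 mol
mass O = 0.4945 − (0.11414 + 0.019158 + 0.13310) = 0.22811 g → mol O = 0.22811 ÷ 15.999 = 0.014258 mol
Divide by the smallest (0.0095024 mol): C 1.000, H 2.000, N 1.000, O 1.500
Multiplying each by 2 gives whole numbers: C 2.00, H 4.00, N 2.00, O 3.00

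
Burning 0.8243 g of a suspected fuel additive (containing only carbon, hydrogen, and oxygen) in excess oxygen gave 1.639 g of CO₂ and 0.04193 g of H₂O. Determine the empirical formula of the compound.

C8HO5

mol C = 1.639 g CO₂ ÷ 44.009 g/mol = 0.037242 mol
mol H = 2 × 0.04193 g H₂O ÷ 18.015 g/mol = 0.0046550 mol
mass O = 0.8243 − (0.44732 + 0.0046922) = 0.37229 g → mol O = 0.37229 ÷ 15.999 = 0.023270 mol
Divide by the smallest (0.0046550 mol): C 8.000, H 1.000, O 4.999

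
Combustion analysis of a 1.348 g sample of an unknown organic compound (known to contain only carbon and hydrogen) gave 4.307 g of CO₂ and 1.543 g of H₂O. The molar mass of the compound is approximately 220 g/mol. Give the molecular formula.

C16H28

mol C = 4.307 g CO₂ ÷ 44.009 g/mol = 0.097866 mol
mol H = 2 × 1.543 g H₂O ÷ 18.015 g/mol = 0.17130 mol
Divide by the smallest (0.097866 mol): C 1.000, H 1.750
Multiplying each by 4 gives whole numbers: C 4.00, H 7.00
Empirical formula: C4H7
Empirical-formula mass = 55.10 g/mol; 220 ÷ 55.10 ≈ 4, so the molecular formula is C16H28.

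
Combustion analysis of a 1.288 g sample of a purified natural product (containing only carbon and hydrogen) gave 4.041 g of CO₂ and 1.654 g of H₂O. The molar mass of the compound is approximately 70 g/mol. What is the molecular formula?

mol C = 4.041 g CO₂ ÷ 44.009 g/mol = 0.091822 mol
mol H = 2 × 1.654 g H₂O ÷ 18.015 g/mol = 0.18362 mol
Divide by the smallest (0.091822 mol): C 1.000, H 2.000
Empirical formula: CH2
Empirical-formula mass = 14.03 g/mol; 70 ÷ 14.03 ≈ 5, so the molecular formula is C5H10.

C5H10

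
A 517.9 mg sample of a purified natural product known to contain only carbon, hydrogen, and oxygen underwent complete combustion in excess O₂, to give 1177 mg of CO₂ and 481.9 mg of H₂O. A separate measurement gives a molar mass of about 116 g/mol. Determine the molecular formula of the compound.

mol C = 1.177 g CO₂ ÷ 44.009 g/mol = 0.026745 mol
mol H = 2 × 0.4819 g H₂O ÷ 18.015 g/mol = 0.053500 mol
mass O = 0.5179 − (0.32123 + 0.053928) = 0.14274 g → mol O = 0.14274 ÷ 15.999 = 0.0089220 mol
Divide by the smallest (0.0089220 mol): C 2.998, H 5.996, O 1.000
Empirical formula: C3H6O
Empirical-formula mass = 58.08 g/mol; 116 ÷ 58.08 ≈ 2, so the molecular formula is C6H12O2.

C6H12O2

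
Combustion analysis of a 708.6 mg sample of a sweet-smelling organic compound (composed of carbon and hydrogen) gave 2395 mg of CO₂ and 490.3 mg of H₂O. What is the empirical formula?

CH

mol C = 2.395 g CO₂ ÷ 44.009 g/mol = 0.054421 mol
mol H = 2 × 0.4903 g H₂O ÷ 18.015 g/mol = 0.054432 mol
Divide by the smallest (0.054421 mol): C 1.000, H 1.000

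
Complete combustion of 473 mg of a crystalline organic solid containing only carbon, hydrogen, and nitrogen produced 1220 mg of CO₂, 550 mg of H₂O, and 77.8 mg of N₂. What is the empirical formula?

C5H11N

mol C = 1.22 g CO₂ ÷ 44.009 g/mol = 0.02772 mol
mol H = 2 × 0.550 g H₂O ÷ 18.015 g/mol = 0.06106 mol
mol N = 2 × 0.0778 g N₂ ÷ 28.014 g/mol = 0.005554 mol
Divide by the smallest (0.005554 mol): C 4.991, H 10.993, N 1.000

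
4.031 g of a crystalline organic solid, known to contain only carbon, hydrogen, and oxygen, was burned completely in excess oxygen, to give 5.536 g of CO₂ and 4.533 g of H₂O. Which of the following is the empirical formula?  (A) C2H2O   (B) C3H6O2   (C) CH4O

mol C = 5.536 g CO₂ ÷ 44.009 g/mol = 0.12579 mol
mol H = 2 × 4.533 g H₂O ÷ 18.015 g/mol = 0.50325 mol
mass O = 4.031 − (1.5109 + 0.50727) = 2.0128 g → mol O = 2.0128 ÷ 15.999 = 0.12581 mol
Divide by the smallest (0.12579 mol): C 1.000, H 4.001, O 1.000

(C) CH4O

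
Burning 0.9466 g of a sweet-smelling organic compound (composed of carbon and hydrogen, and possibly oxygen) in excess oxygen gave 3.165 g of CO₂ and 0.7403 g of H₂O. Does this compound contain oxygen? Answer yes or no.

no

mol C = 3.165 g CO₂ ÷ 44.009 g/mol = 0.071917 mol
mol H = 2 × 0.7403 g H₂O ÷ 18.015 g/mol = 0.082187 mol
C and H together account for 0.94664 g — essentially the entire 0.9466 g sample — so the compound contains no oxygen.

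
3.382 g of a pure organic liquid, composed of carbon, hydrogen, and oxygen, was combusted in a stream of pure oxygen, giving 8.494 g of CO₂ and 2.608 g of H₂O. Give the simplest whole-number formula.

C4H6O

mol C = 8.494 g CO₂ ÷ 44.009 g/mol = 0.19301 mol
mol H = 2 × 2.608 g H₂O ÷ 18.015 g/mol = 0.28954 mol
mass O = 3.382 − (2.3182 + 0.29185) = 0.77195 g → mol O = 0.77195 ÷ 15.999 = 0.048250 mol
Divide by the smallest (0.048250 mol): C 4.000, H 6.001, O 1.000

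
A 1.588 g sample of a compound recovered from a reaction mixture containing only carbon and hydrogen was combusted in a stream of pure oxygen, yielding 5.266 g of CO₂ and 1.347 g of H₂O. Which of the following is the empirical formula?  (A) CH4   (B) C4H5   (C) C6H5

(B) C4H5

mol C = 5.266 g CO₂ ÷ 44.009 g/mol = 0.11966 mol
mol H = 2 × 1.347 g H₂O ÷ 18.015 g/mol = 0.14954 mol
Divide by the smallest (0.11966 mol): C 1.000, H 1.250
Multiplying each by 4 gives whole numbers: C 4.00, H 5.00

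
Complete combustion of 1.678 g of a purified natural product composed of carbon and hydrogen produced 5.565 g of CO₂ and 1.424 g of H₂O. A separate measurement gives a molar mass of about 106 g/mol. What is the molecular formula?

mol C = 5.565 g CO₂ ÷ 44.009 g/mol = 0.12645 mol
mol H = 2 × 1.424 g H₂O ÷ 18.015 g/mol = 0.15809 mol
Divide by the smallest (0.12645 mol): C 1.000, H 1.250
Multiplying each by 4 gives whole numbers: C 4.00, H 5.00
Empirical formula: C4H5
Empirical-formula mass = 53.08 g/mol; 106 ÷ 53.08 ≈ 2, so the molecular formula is C8H10.

C8H10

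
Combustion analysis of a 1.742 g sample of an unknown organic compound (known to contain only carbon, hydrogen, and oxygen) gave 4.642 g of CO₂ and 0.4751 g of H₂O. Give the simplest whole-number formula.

mol C = 4.642 g CO₂ ÷ 44.009 g/mol = 0.10548 mol
mol H = 2 × 0.4751 g H₂O ÷ 18.015 g/mol = 0.052745 mol
mass O = 1.742 − (1.2669 + 0.053167) = 0.42193 g → mol O = 0.42193 ÷ 15.999 = 0.026372 mol
Divide by the smallest (0.026372 mol): C 4.000, H 2.000, O 1.000

C4H2O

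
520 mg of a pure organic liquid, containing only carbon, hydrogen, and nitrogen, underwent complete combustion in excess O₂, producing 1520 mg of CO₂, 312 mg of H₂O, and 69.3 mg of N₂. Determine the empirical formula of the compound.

mol C = 1.52 g CO₂ ÷ 44.009 g/mol = 0.03454 mol
mol H = 2 × 0.312 g H₂O ÷ 18.015 g/mol = 0.03464 mol
mol N = 2 × 0.0693 g N₂ ÷ 28.014 g/mol = 0.004948 mol
Divide by the smallest (0.004948 mol): C 6.981, H 7.001, N 1.000

C7H7N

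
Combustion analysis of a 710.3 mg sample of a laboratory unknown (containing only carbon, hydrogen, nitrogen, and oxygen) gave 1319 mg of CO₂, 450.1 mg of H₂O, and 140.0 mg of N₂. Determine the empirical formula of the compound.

C3H5NO

mol C = 1.319 g CO₂ ÷ 44.009 g/mol = 0.029971 mol
mol H = 2 × 0.4501 g H₂O ÷ 18.015 g/mol = 0.049969 mol
mol N = 2 × 0.1400 g N₂ ÷ 28.014 g/mol = 0.0099950 mol
mass O = 0.7103 − (0.35998 + 0.050369 + 0.14000) = 0.15995 g → mol O = 0.15995 ÷ 15.999 = 0.0099973 mol
Divide by the smallest (0.0099950 mol): C 2.999, H 4.999, N 1.000, O 1.000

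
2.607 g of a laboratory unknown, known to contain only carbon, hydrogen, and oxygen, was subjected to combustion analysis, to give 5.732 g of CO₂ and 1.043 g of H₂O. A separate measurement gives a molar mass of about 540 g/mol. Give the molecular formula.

C27H24O12

mol C = 5.732 g CO₂ ÷ 44.009 g/mol = 0.13025 mol
mol H = 2 × 1.043 g H₂O ÷ 18.015 g/mol = 0.11579 mol
mass O = 2.607 − (1.5644 + 0.11672) = 0.92590 g → mol O = 0.92590 ÷ 15.999 = 0.057872 mol
Divide by the smallest (0.057872 mol): C 2.251, H 2.001, O 1.000
Multiplying each by 4 gives whole numbers: C 9.00, H 8.00, O 4.00
Empirical formula: C9H8O4
Empirical-formula mass = 180.16 g/mol; 540 ÷ 180.16 ≈ 3, so the molecular formula is C27H24O12.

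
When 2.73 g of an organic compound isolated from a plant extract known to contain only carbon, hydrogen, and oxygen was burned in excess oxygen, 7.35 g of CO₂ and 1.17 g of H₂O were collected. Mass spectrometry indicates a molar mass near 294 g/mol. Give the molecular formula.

mol C = 7.35 g CO₂ ÷ 44.009 g/mol = 0.1670 mol
mol H = 2 × 1.17 g H₂O ÷ 18.015 g/mol = 0.1299 mol
mass O = 2.73 − (2.006 + 0.1309) = 0.5931 g → mol O = 0.5931 ÷ 15.999 = 0.03707 mol
Divide by the smallest (0.03707 mol): C 4.505, H 3.504, O 1.000
Multiplying each by 2 gives whole numbers: C 9.01, H 7.01, O 2.00
Empirical formula: C9H7O2
Empirical-formula mass = 147.15 g/mol; 294 ÷ 147.15 ≈ 2, so the molecular formula is C18H14O4.

C18H14O4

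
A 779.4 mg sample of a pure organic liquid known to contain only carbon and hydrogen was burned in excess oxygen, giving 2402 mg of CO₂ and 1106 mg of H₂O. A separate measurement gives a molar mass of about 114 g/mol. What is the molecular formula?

C8H18

mol C = 2.402 g CO₂ ÷ 44.009 g/mol = 0.054580 mol
mol H = 2 × 1.106 g H₂O ÷ 18.015 g/mol = 0.12279 mol
Divide by the smallest (0.054580 mol): C 1.000, H 2.250
Multiplying each by 4 gives whole numbers: C 4.00, H 9.00
Empirical formula: C4H9
Empirical-formula mass = 57.12 g/mol; 114 ÷ 57.12 ≈ 2, so the molecular formula is C8H18.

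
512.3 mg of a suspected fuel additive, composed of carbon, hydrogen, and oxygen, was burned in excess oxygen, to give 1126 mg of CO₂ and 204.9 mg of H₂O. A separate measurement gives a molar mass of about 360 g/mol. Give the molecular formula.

C18H16O8

mol C = 1.126 g CO₂ ÷ 44.009 g/mol = 0.025586 mol
mol H = 2 × 0.2049 g H₂O ÷ 18.015 g/mol = 0.022748 mol
mass O = 0.5123 − (0.30731 + 0.022930) = 0.18206 g → mol O = 0.18206 ÷ 15.999 = 0.011380 mol
Divide by the smallest (0.011380 mol): C 2.248, H 1.999, O 1.000
Multiplying each by 4 gives whole numbers: C 8.99, H 8.00, O 4.00
Empirical formula: C9H8O4
Empirical-formula mass = 180.16 g/mol; 360 ÷ 180.16 ≈ 2, so the molecular formula is C18H16O8.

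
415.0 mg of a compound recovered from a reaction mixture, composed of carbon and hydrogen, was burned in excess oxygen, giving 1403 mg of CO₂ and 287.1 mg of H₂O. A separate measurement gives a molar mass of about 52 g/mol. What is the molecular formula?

mol C = 1.403 g CO₂ ÷ 44.009 g/mol = 0.031880 mol
mol H = 2 × 0.2871 g H₂O ÷ 18.015 g/mol = 0.031873 mol
Divide by the smallest (0.031873 mol): C 1.000, H 1.000
Empirical formula: CH
Empirical-formula mass = 13.02 g/mol; 52 ÷ 13.02 ≈ 4, so the molecular formula is C4H4.

C4H4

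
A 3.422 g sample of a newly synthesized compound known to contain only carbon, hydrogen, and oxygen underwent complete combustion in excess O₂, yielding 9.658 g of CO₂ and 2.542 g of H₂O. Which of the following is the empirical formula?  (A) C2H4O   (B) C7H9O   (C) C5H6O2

(B) C7H9O

mol C = 9.658 g CO₂ ÷ 44.009 g/mol = 0.21946 mol
mol H = 2 × 2.542 g H₂O ÷ 18.015 g/mol = 0.28221 mol
mass O = 3.422 − (2.6359 + 0.28447) = 0.50166 g → mol O = 0.50166 ÷ 15.999 = 0.031356 mol
Divide by the smallest (0.031356 mol): C 6.999, H 9.000, O 1.000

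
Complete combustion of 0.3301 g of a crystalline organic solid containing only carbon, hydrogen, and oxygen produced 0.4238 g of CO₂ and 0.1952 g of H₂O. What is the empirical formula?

C4H9O5

mol C = 0.4238 g CO₂ ÷ 44.009 g/mol = 0.0096298 mol
mol H = 2 × 0.1952 g H₂O ÷ 18.015 g/mol = 0.021671 mol
mass O = 0.3301 − (0.11566 + 0.021844) = 0.19259 g → mol O = 0.19259 ÷ 15.999 = 0.012038 mol
Divide by the smallest (0.0096298 mol): C 1.000, H 2.250, O 1.250
Multiplying each by 4 gives whole numbers: C 4.00, H 9.00, O 5.00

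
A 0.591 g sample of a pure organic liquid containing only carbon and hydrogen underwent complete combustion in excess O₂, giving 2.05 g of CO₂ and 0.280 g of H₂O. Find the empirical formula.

C3H2

mol C = 2.05 g CO₂ ÷ 44.009 g/mol = 0.04658 mol
mol H = 2 × 0.280 g H₂O ÷ 18.015 g/mol = 0.03109 mol
Divide by the smallest (0.03109 mol): C 1.499, H 1.000
Multiplying each by 2 gives whole numbers: C 3.00, H 2.00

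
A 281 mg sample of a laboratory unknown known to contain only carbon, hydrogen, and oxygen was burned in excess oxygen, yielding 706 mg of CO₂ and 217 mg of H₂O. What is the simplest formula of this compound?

mol C = 0.706 g CO₂ ÷ 44.009 g/mol = 0.01604 mol
mol H = 2 × 0.217 g H₂O ÷ 18.015 g/mol = 0.02409 mol
mass O = 0.281 − (0.1927 + 0.02428) = 0.06403 g → mol O = 0.06403 ÷ 15.999 = 0.004002 mol
Divide by the smallest (0.004002 mol): C 4.008, H 6.019, O 1.000

C4H6O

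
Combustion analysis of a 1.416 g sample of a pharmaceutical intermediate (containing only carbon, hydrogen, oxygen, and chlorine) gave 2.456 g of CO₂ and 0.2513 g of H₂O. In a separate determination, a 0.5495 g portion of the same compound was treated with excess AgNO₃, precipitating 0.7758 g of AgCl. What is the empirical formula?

C4H2ClO

mol C = 2.456 g CO₂ ÷ 44.009 g/mol = 0.055807 mol
mol H = 2 × 0.2513 g H₂O ÷ 18.015 g/mol = 0.027899 mol
From the AgCl data: mol Cl per gram of compound = (0.7758 ÷ 143.318) ÷ 0.5495 = 0.0098510 mol/g, so in the 1.416 g combustion sample mol Cl = 0.013949 mol
mass O = 1.416 − (0.67030 + 0.028122 + 0.49449) = 0.22309 g → mol O = 0.22309 ÷ 15.999 = 0.013944 mol
Divide by the smallest (0.013944 mol): C 4.002, H 2.001, Cl 1.000, O 1.000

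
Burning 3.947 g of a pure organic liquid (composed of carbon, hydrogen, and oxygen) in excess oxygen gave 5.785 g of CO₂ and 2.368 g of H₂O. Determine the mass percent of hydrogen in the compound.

6.71%

mol C = 5.785 g CO₂ ÷ 44.009 g/mol = 0.13145 mol
mol H = 2 × 2.368 g H₂O ÷ 18.015 g/mol = 0.26289 mol
mass O = 3.947 − (1.5789 + 0.26500) = 2.1032 g → mol O = 2.1032 ÷ 15.999 = 0.13146 mol
mass % H = 0.26500 g ÷ 3.947 g × 100%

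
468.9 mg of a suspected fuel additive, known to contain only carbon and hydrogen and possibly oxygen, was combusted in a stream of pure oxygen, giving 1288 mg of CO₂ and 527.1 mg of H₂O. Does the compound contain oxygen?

yes

mol C = 1.288 g CO₂ ÷ 44.009 g/mol = 0.029267 mol
mol H = 2 × 0.5271 g H₂O ÷ 18.015 g/mol = 0.058518 mol
C and H account for only 0.41051 g of the 0.4689 g sample; the remaining 0.058391 g must be oxygen.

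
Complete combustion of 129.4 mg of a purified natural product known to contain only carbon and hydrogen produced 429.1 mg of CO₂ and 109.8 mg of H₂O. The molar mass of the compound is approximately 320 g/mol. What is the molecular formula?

C24H30

mol C = 0.4291 g CO₂ ÷ 44.009 g/mol = 0.0097503 mol
mol H = 2 × 0.1098 g H₂O ÷ 18.015 g/mol = 0.012190 mol
Divide by the smallest (0.0097503 mol): C 1.000, H 1.250
Multiplying each by 4 gives whole numbers: C 4.00, H 5.00
Empirical formula: C4H5
Empirical-formula mass = 53.08 g/mol; 320 ÷ 53.08 ≈ 6, so the molecular formula is C24H30.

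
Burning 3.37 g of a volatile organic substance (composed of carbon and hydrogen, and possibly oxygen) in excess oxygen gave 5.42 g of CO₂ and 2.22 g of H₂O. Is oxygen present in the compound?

yes

mol C = 5.42 g CO₂ ÷ 44.009 g/mol = 0.1232 mol
mol H = 2 × 2.22 g H₂O ÷ 18.015 g/mol = 0.2465 mol
C and H account for only 1.728 g of the 3.37 g sample; the remaining 1.642 g must be oxygen.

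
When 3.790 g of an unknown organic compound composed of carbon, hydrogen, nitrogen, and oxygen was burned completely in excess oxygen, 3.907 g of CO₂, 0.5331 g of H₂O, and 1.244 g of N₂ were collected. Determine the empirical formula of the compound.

mol C = 3.907 g CO₂ ÷ 44.009 g/mol = 0.088777 mol
mol H = 2 × 0.5331 g H₂O ÷ 18.015 g/mol = 0.059184 mol
mol N = 2 × 1.244 g N₂ ÷ 28.014 g/mol = 0.088813 mol
mass O = 3.790 − (1.0663 + 0.059657 + 1.2440) = 1.4200 g → mol O = 1.4200 ÷ 15.999 = 0.088758 mol
Divide by the smallest (0.059184 mol): C 1.500, H 1.000, N 1.501, O 1.500
Multiplying each by 2 gives whole numbers: C 3.00, H 2.00, N 3.00, O 3.00

C3H2N3O3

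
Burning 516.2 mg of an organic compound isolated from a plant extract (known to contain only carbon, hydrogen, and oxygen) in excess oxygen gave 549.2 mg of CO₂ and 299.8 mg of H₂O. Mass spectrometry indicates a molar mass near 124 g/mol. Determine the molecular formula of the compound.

C3H8O5

mol C = 0.5492 g CO₂ ÷ 44.009 g/mol = 0.012479 mol
mol H = 2 × 0.2998 g H₂O ÷ 18.015 g/mol = 0.033283 mol
mass O = 0.5162 − (0.14989 + 0.033550) = 0.33276 g → mol O = 0.33276 ÷ 15.999 = 0.020799 mol
Divide by the smallest (0.012479 mol): C 1.000, H 2.667, O 1.667
Multiplying each by 3 gives whole numbers: C 3.00, H 8.00, O 5.00
Empirical formula: C3H8O5
Empirical-formula mass = 124.09 g/mol; 124 ÷ 124.09 ≈ 1, so the molecular formula is C3H8O5.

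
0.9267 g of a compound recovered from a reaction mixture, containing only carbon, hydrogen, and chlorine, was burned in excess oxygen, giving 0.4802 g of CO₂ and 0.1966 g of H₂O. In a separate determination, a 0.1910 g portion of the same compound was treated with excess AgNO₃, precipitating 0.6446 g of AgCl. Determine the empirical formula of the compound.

mol C = 0.4802 g CO₂ ÷ 44.009 g/mol = 0.010911 mol
mol H = 2 × 0.1966 g H₂O ÷ 18.015 g/mol = 0.021826 mol
From the AgCl data: mol Cl per gram of compound = (0.6446 ÷ 143.318) ÷ 0.1910 = 0.023548 mol/g, so in the 0.9267 g combustion sample mol Cl = 0.021822 mol
Divide by the smallest (0.010911 mol): C 1.000, H 2.000, Cl 2.000

CH2Cl2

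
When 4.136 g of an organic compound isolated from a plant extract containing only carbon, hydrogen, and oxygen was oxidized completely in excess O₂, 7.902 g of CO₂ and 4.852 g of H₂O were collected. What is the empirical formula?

C2H6O

mol C = 7.902 g CO₂ ÷ 44.009 g/mol = 0.17955 mol
mol H = 2 × 4.852 g H₂O ÷ 18.015 g/mol = 0.53866 mol
mass O = 4.136 − (2.1566 + 0.54297) = 1.4364 g → mol O = 1.4364 ÷ 15.999 = 0.089781 mol
Divide by the smallest (0.089781 mol): C 2.000, H 6.000, O 1.000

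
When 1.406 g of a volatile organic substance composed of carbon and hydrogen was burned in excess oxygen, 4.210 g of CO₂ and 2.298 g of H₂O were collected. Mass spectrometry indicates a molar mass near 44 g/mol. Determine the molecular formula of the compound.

mol C = 4.210 g CO₂ ÷ 44.009 g/mol = 0.095662 mol
mol H = 2 × 2.298 g H₂O ÷ 18.015 g/mol = 0.25512 mol
Divide by the smallest (0.095662 mol): C 1.000, H 2.667
Multiplying each by 3 gives whole numbers: C 3.00, H 8.00
Empirical formula: C3H8
Empirical-formula mass = 44.10 g/mol; 44 ÷ 44.10 ≈ 1, so the molecular formula is C3H8.

C3H8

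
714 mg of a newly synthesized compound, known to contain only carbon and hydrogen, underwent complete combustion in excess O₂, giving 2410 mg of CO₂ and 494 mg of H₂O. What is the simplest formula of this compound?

CH

mol C = 2.41 g CO₂ ÷ 44.009 g/mol = 0.05476 mol
mol H = 2 × 0.494 g H₂O ÷ 18.015 g/mol = 0.05484 mol
Divide by the smallest (0.05476 mol): C 1.000, H 1.001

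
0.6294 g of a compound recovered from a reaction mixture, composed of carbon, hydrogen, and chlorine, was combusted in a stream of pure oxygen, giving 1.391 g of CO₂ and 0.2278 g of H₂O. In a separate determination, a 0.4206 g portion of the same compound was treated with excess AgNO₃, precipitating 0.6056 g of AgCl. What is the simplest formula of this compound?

C5H4Cl

mol C = 1.391 g CO₂ ÷ 44.009 g/mol = 0.031607 mol
mol H = 2 × 0.2278 g H₂O ÷ 18.015 g/mol = 0.025290 mol
From the AgCl data: mol Cl per gram of compound = (0.6056 ÷ 143.318) ÷ 0.4206 = 0.010047 mol/g, so in the 0.6294 g combustion sample mol Cl = 0.0063233 mol
Divide by the smallest (0.0063233 mol): C 4.999, H 4.000, Cl 1.000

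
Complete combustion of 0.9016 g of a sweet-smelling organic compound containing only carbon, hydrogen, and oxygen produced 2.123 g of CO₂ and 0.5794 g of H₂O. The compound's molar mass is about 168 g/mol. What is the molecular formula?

mol C = 2.123 g CO₂ ÷ 44.009 g/mol = 0.048240 mol
mol H = 2 × 0.5794 g H₂O ÷ 18.015 g/mol = 0.064324 mol
mass O = 0.9016 − (0.57941 + 0.064839) = 0.25735 g → mol O = 0.25735 ÷ 15.999 = 0.016085 mol
Divide by the smallest (0.016085 mol): C 2.999, H 3.999, O 1.000
Empirical formula: C3H4O
Empirical-formula mass = 56.06 g/mol; 168 ÷ 56.06 ≈ 3, so the molecular formula is C9H12O3.

C9H12O3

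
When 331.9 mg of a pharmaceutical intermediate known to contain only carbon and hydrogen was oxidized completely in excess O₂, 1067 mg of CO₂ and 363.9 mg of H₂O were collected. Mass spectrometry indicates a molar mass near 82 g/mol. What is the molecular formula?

C6H10

mol C = 1.067 g CO₂ ÷ 44.009 g/mol = 0.024245 mol
mol H = 2 × 0.3639 g H₂O ÷ 18.015 g/mol = 0.040400 mol
Divide by the smallest (0.024245 mol): C 1.000, H 1.666
Multiplying each by 3 gives whole numbers: C 3.00, H 5.00
Empirical formula: C3H5
Empirical-formula mass = 41.07 g/mol; 82 ÷ 41.07 ≈ 2, so the molecular formula is C6H10.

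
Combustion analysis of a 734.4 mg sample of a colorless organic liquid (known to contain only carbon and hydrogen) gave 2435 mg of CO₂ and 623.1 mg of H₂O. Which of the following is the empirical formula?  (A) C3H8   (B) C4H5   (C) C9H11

mol C = 2.435 g CO₂ ÷ 44.009 g/mol = 0.055330 mol
mol H = 2 × 0.6231 g H₂O ÷ 18.015 g/mol = 0.069176 mol
Divide by the smallest (0.055330 mol): C 1.000, H 1.250
Multiplying each by 4 gives whole numbers: C 4.00, H 5.00

(B) C4H5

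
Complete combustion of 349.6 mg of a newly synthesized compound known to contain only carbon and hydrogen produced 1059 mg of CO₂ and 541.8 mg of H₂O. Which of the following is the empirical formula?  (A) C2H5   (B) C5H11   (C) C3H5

mol C = 1.059 g CO₂ ÷ 44.009 g/mol = 0.024063 mol
mol H = 2 × 0.5418 g H₂O ÷ 18.015 g/mol = 0.060150 mol
Divide by the smallest (0.024063 mol): C 1.000, H 2.500
Multiplying each by 2 gives whole numbers: C 2.00, H 5.00

(A) C2H5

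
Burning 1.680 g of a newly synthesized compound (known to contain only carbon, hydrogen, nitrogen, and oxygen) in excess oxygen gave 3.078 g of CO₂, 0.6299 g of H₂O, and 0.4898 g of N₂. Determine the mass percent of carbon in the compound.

50.00%

mol C = 3.078 g CO₂ ÷ 44.009 g/mol = 0.069940 mol
mol H = 2 × 0.6299 g H₂O ÷ 18.015 g/mol = 0.069931 mol
mol N = 2 × 0.4898 g N₂ ÷ 28.014 g/mol = 0.034968 mol
mass O = 1.680 − (0.84005 + 0.070490 + 0.48980) = 0.27966 g → mol O = 0.27966 ÷ 15.999 = 0.017480 mol
mass % C = 0.84005 g ÷ 1.680 g × 100%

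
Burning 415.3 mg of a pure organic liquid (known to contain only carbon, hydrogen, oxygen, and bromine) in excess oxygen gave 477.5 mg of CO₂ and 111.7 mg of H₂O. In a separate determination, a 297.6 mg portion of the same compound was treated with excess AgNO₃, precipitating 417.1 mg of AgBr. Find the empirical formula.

mol C = 0.4775 g CO₂ ÷ 44.009 g/mol = 0.010850 mol
mol H = 2 × 0.1117 g H₂O ÷ 18.015 g/mol = 0.012401 mol
From the AgBr data: mol Br per gram of compound = (0.4171 ÷ 187.772) ÷ 0.2976 = 0.0074641 mol/g, so in the 0.4153 g combustion sample mol Br = 0.0030998 mol
mass O = 0.4153 − (0.13032 + 0.012500 + 0.24769) = 0.024791 g → mol O = 0.024791 ÷ 15.999 = 0.0015495 mol
Divide by the smallest (0.0015495 mol): C 7.002, H 8.003, Br 2.000, O 1.000

C7H8Br2O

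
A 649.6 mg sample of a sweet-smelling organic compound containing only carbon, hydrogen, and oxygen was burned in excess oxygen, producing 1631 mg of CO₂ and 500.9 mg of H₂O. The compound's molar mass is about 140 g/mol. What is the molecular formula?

C8H12O2

mol C = 1.631 g CO₂ ÷ 44.009 g/mol = 0.037061 mol
mol H = 2 × 0.5009 g H₂O ÷ 18.015 g/mol = 0.055609 mol
mass O = 0.6496 − (0.44513 + 0.056054) = 0.14841 g → mol O = 0.14841 ÷ 15.999 = 0.0092763 mol
Divide by the smallest (0.0092763 mol): C 3.995, H 5.995, O 1.000
Empirical formula: C4H6O
Empirical-formula mass = 70.09 g/mol; 140 ÷ 70.09 ≈ 2, so the molecular formula is C8H12O2.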